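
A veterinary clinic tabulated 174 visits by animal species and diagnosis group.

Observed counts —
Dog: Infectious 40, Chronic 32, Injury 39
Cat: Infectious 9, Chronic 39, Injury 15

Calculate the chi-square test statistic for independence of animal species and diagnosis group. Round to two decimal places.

19.19

Row totals: 111, 63. Column totals: 49, 71, 54. Grand total N = 174.
Expected counts (row total × column total / N):
  Dog, Infectious: 111×49/174 = 31.259
  Dog, Chronic: 111×71/174 = 45.293
  Dog, Injury: 111×54/174 = 34.448
  Cat, Infectious: 63×49/174 = 17.741
  Cat, Chronic: 63×71/174 = 25.707
  Cat, Injury: 63×54/174 = 19.552
Contributions (O − E)²/E:
  (40 − 31.259)²/31.259 = 2.4443
  (32 − 45.293)²/45.293 = 3.9014
  (39 − 34.448)²/34.448 = 0.6015
  (9 − 17.741)²/17.741 = 4.3067
  (39 − 25.707)²/25.707 = 6.8738
  (15 − 19.552)²/19.552 = 1.0598
χ² = 2.4443 + 3.9014 + 0.6015 + 4.3067 + 6.8738 + 1.0598 = 19.19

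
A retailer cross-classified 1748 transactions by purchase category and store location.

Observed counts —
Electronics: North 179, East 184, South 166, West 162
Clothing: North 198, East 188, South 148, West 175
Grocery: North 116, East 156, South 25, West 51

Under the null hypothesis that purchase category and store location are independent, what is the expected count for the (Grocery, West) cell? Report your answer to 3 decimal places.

77.245

Row total (Grocery) = 348; column total (West) = 388; grand total N = 1748.
Expected count = (row total × column total) / N = 348 × 388 / 1748 = 77.245.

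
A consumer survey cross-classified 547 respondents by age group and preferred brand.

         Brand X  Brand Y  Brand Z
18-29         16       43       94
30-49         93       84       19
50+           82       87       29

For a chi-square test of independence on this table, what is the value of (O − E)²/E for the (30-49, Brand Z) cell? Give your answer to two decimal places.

19.98

Row total (30-49) = 196; column total (Brand Z) = 142; N = 547.
Expected count E = 196 × 142 / 547 = 50.8812.
Contribution = (O − E)²/E = (19 − 50.8812)² / 50.8812 = 19.98.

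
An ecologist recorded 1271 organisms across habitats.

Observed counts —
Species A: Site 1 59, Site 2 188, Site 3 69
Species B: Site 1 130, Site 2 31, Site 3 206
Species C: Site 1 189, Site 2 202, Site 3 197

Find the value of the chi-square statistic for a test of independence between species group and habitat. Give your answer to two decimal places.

Row totals: 316, 367, 588. Column totals: 378, 421, 472. Grand total N = 1271.
Expected counts (row total × column total / N):
  Species A, Site 1: 316×378/1271 = 93.980
  Species A, Site 2: 316×421/1271 = 104.670
  Species A, Site 3: 316×472/1271 = 117.350
  Species B, Site 1: 367×378/1271 = 109.147
  Species B, Site 2: 367×421/1271 = 121.563
  Species B, Site 3: 367×472/1271 = 136.290
  Species C, Site 1: 588×378/1271 = 174.873
  Species C, Site 2: 588×421/1271 = 194.766
  Species C, Site 3: 588×472/1271 = 218.360
Contributions (O − E)²/E:
  (59 − 93.980)²/93.980 = 13.0198
  (188 − 104.670)²/104.670 = 66.3408
  (69 − 117.350)²/117.350 = 19.9209
  (130 − 109.147)²/109.147 = 3.9841
  (31 − 121.563)²/121.563 = 67.4684
  (206 − 136.290)²/136.290 = 35.6555
  (189 − 174.873)²/174.873 = 1.1412
  (202 − 194.766)²/194.766 = 0.2687
  (197 − 218.360)²/218.360 = 2.0894
χ² = 13.0198 + 66.3408 + 19.9209 + 3.9841 + 67.4684 + 35.6555 + 1.1412 + 0.2687 + 2.0894 = 209.89

209.89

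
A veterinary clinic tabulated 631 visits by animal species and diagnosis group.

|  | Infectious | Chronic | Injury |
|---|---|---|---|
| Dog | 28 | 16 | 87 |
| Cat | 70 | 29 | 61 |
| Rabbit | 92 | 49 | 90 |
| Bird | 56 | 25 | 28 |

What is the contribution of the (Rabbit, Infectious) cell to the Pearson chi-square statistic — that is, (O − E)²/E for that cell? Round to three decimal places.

0.042

Row total (Rabbit) = 231; column total (Infectious) = 246; N = 631.
Expected count E = 231 × 246 / 631 = 90.0571.
Contribution = (O − E)²/E = (92 − 90.0571)² / 90.0571 = 0.042.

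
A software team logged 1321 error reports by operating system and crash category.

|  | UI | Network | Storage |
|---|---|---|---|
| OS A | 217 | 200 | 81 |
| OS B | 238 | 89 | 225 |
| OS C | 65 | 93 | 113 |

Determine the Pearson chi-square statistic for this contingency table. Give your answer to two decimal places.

136.48

Row totals: 498, 552, 271. Column totals: 520, 382, 419. Grand total N = 1321.
Expected counts (row total × column total / N):
  OS A, UI: 498×520/1321 = 196.033
  OS A, Network: 498×382/1321 = 144.009
  OS A, Storage: 498×419/1321 = 157.958
  OS B, UI: 552×520/1321 = 217.290
  OS B, Network: 552×382/1321 = 159.625
  OS B, Storage: 552×419/1321 = 175.086
  OS C, UI: 271×520/1321 = 106.677
  OS C, Network: 271×382/1321 = 78.366
  OS C, Storage: 271×419/1321 = 85.957
Contributions (O − E)²/E:
  (217 − 196.033)²/196.033 = 2.2426
  (200 − 144.009)²/144.009 = 21.7694
  (81 − 157.958)²/157.958 = 37.4944
  (238 − 217.290)²/217.290 = 1.9739
  (89 − 159.625)²/159.625 = 31.2476
  (225 − 175.086)²/175.086 = 14.2296
  (65 − 106.677)²/106.677 = 16.2825
  (93 − 78.366)²/78.366 = 2.7327
  (113 − 85.957)²/85.957 = 8.5080
χ² = 2.2426 + 21.7694 + 37.4944 + 1.9739 + 31.2476 + 14.2296 + 16.2825 + 2.7327 + 8.5080 = 136.48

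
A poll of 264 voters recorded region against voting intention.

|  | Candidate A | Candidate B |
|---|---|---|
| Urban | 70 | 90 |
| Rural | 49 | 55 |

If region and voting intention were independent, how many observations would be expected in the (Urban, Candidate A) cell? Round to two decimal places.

72.12

Row total (Urban) = 160; column total (Candidate A) = 119; grand total N = 264.
Expected count = (row total × column total) / N = 160 × 119 / 264 = 72.12.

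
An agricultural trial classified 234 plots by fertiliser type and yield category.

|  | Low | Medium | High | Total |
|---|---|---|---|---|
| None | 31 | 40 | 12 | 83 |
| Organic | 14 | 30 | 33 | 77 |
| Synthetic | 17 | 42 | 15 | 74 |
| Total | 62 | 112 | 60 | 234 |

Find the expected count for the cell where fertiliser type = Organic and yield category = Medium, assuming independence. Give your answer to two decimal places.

Row total (Organic) = 77; column total (Medium) = 112; grand total N = 234.
Expected count = (row total × column total) / N = 77 × 112 / 234 = 36.85.

36.85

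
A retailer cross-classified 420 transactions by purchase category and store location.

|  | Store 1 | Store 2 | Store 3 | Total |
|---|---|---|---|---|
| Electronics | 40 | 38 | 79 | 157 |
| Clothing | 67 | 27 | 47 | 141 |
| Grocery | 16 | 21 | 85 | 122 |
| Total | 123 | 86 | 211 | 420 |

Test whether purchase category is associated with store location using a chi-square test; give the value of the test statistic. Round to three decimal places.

46.689

Grand total N = 420.
Expected counts (row total × column total / N):
  Electronics, Store 1: 157×123/420 = 45.9786
  Electronics, Store 2: 157×86/420 = 32.1476
  Electronics, Store 3: 157×211/420 = 78.8738
  Clothing, Store 1: 141×123/420 = 41.2929
  Clothing, Store 2: 141×86/420 = 28.8714
  Clothing, Store 3: 141×211/420 = 70.8357
  Grocery, Store 1: 122×123/420 = 35.7286
  Grocery, Store 2: 122×86/420 = 24.9810
  Grocery, Store 3: 122×211/420 = 61.2905
Contributions (O − E)²/E:
  (40 − 45.9786)²/45.9786 = 0.7774
  (38 − 32.1476)²/32.1476 = 1.0654
  (79 − 78.8738)²/78.8738 = 0.0002
  (67 − 41.2929)²/41.2929 = 16.0041
  (27 − 28.8714)²/28.8714 = 0.1213
  (47 − 70.8357)²/70.8357 = 8.0205
  (16 − 35.7286)²/35.7286 = 10.8937
  (21 − 24.9810)²/24.9810 = 0.6344
  (85 − 61.2905)²/61.2905 = 9.1717
χ² = 0.7774 + 1.0654 + 0.0002 + 16.0041 + 0.1213 + 8.0205 + 10.8937 + 0.6344 + 9.1717 = 46.689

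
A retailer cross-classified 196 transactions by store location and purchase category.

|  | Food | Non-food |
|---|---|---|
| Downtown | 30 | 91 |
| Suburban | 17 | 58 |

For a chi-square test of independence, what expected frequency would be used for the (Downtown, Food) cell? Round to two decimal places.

29.02

Row total (Downtown) = 121; column total (Food) = 47; grand total N = 196.
Expected count = (row total × column total) / N = 121 × 47 / 196 = 29.02.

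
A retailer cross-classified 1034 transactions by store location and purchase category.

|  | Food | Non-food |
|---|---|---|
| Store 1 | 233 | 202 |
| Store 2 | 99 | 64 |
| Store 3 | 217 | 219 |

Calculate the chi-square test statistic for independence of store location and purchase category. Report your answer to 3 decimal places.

Row totals: 435, 163, 436. Column totals: 549, 485. Grand total N = 1034.
Expected counts (row total × column total / N):
  Store 1, Food: 435×549/1034 = 230.9623
  Store 1, Non-food: 435×485/1034 = 204.0377
  Store 2, Food: 163×549/1034 = 86.5445
  Store 2, Non-food: 163×485/1034 = 76.4555
  Store 3, Food: 436×549/1034 = 231.4932
  Store 3, Non-food: 436×485/1034 = 204.5068
Contributions (O − E)²/E:
  (233 − 230.9623)²/230.9623 = 0.0180
  (202 − 204.0377)²/204.0377 = 0.0204
  (99 − 86.5445)²/86.5445 = 1.7926
  (64 − 76.4555)²/76.4555 = 2.0291
  (217 − 231.4932)²/231.4932 = 0.9074
  (219 − 204.5068)²/204.5068 = 1.0271
χ² = 0.0180 + 0.0204 + 1.7926 + 2.0291 + 0.9074 + 1.0271 = 5.795

5.795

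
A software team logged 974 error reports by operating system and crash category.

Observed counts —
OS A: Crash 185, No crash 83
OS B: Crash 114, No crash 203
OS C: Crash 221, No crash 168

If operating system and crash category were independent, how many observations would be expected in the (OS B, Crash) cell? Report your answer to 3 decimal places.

Row total (OS B) = 317; column total (Crash) = 520; grand total N = 974.
Expected count = (row total × column total) / N = 317 × 520 / 974 = 169.240.

169.240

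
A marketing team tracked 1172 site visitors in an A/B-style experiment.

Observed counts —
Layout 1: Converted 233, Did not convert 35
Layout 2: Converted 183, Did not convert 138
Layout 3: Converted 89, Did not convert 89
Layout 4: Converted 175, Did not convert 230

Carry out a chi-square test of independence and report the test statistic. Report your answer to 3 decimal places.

Row totals: 268, 321, 178, 405. Column totals: 680, 492. Grand total N = 1172.
Expected counts (row total × column total / N):
  Layout 1, Converted: 268×680/1172 = 155.49488
  Layout 1, Did not convert: 268×492/1172 = 112.50512
  Layout 2, Converted: 321×680/1172 = 186.24573
  Layout 2, Did not convert: 321×492/1172 = 134.75427
  Layout 3, Converted: 178×680/1172 = 103.27645
  Layout 3, Did not convert: 178×492/1172 = 74.72355
  Layout 4, Converted: 405×680/1172 = 234.98294
  Layout 4, Did not convert: 405×492/1172 = 170.01706
Contributions (O − E)²/E:
  (233 − 155.49488)²/155.49488 = 38.6318
  (35 − 112.50512)²/112.50512 = 53.3935
  (183 − 186.24573)²/186.24573 = 0.0566
  (138 − 134.75427)²/134.75427 = 0.0782
  (89 − 103.27645)²/103.27645 = 1.9735
  (89 − 74.72355)²/74.72355 = 2.7276
  (175 − 234.98294)²/234.98294 = 15.3116
  (230 − 170.01706)²/170.01706 = 21.1623
χ² = 38.6318 + 53.3935 + 0.0566 + 0.0782 + 1.9735 + 2.7276 + 15.3116 + 21.1623 = 133.335

133.335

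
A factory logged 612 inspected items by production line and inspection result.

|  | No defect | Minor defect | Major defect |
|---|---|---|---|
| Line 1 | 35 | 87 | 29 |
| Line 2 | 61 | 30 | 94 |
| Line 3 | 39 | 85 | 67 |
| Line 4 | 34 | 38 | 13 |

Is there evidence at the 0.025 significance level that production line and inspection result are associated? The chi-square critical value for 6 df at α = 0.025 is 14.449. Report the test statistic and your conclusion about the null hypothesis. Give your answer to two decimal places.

Row totals: 151, 185, 191, 85. Column totals: 169, 240, 203. Grand total N = 612.
Expected counts (row total × column total / N):
  Line 1, No defect: 151×169/612 = 41.698
  Line 1, Minor defect: 151×240/612 = 59.216
  Line 1, Major defect: 151×203/612 = 50.087
  Line 2, No defect: 185×169/612 = 51.087
  Line 2, Minor defect: 185×240/612 = 72.549
  Line 2, Major defect: 185×203/612 = 61.364
  Line 3, No defect: 191×169/612 = 52.743
  Line 3, Minor defect: 191×240/612 = 74.902
  Line 3, Major defect: 191×203/612 = 63.355
  Line 4, No defect: 85×169/612 = 23.472
  Line 4, Minor defect: 85×240/612 = 33.333
  Line 4, Major defect: 85×203/612 = 28.194
Contributions (O − E)²/E:
  (35 − 41.698)²/41.698 = 1.0759
  (87 − 59.216)²/59.216 = 13.0362
  (29 − 50.087)²/50.087 = 8.8778
  (61 − 51.087)²/51.087 = 1.9235
  (30 − 72.549)²/72.549 = 24.9544
  (94 − 61.364)²/61.364 = 17.3572
  (39 − 52.743)²/52.743 = 3.5810
  (85 − 74.902)²/74.902 = 1.3614
  (67 − 63.355)²/63.355 = 0.2097
  (34 − 23.472)²/23.472 = 4.7222
  (38 − 33.333)²/33.333 = 0.6534
  (13 − 28.194)²/28.194 = 8.1882
χ² = 1.0759 + 13.0362 + 8.8778 + 1.9235 + 24.9544 + 17.3572 + 3.5810 + 1.3614 + 0.2097 + 4.7222 + 0.6534 + 8.1882 = 85.94
df = (4−1)(3−1) = 6. Since 85.94 > 14.449, reject the null hypothesis of independence at α = 0.025.

85.94; reject H₀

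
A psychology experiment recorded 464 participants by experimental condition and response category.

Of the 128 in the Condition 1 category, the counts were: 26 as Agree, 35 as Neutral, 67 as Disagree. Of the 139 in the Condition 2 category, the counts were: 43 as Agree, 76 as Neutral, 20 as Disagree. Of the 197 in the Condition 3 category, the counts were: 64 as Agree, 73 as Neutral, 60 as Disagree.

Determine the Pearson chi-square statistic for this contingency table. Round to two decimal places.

47.97

Row totals: 128, 139, 197. Column totals: 133, 184, 147. Grand total N = 464.
Expected counts (row total × column total / N):
  Condition 1, Agree: 128×133/464 = 36.690
  Condition 1, Neutral: 128×184/464 = 50.759
  Condition 1, Disagree: 128×147/464 = 40.552
  Condition 2, Agree: 139×133/464 = 39.843
  Condition 2, Neutral: 139×184/464 = 55.121
  Condition 2, Disagree: 139×147/464 = 44.037
  Condition 3, Agree: 197×133/464 = 56.468
  Condition 3, Neutral: 197×184/464 = 78.121
  Condition 3, Disagree: 197×147/464 = 62.412
Contributions (O − E)²/E:
  (26 − 36.690)²/36.690 = 3.1146
  (35 − 50.759)²/50.759 = 4.8927
  (67 − 40.552)²/40.552 = 17.2494
  (43 − 39.843)²/39.843 = 0.2501
  (76 − 55.121)²/55.121 = 7.9086
  (20 − 44.037)²/44.037 = 13.1203
  (64 − 56.468)²/56.468 = 1.0047
  (73 − 78.121)²/78.121 = 0.3357
  (60 − 62.412)²/62.412 = 0.0932
χ² = 3.1146 + 4.8927 + 17.2494 + 0.2501 + 7.9086 + 13.1203 + 1.0047 + 0.3357 + 0.0932 = 47.97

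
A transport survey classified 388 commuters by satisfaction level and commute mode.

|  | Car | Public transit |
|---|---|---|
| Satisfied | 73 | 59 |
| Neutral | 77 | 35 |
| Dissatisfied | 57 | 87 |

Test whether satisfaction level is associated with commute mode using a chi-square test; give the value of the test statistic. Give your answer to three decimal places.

21.841

Row totals: 132, 112, 144. Column totals: 207, 181. Grand total N = 388.
Expected counts (row total × column total / N):
  Satisfied, Car: 132×207/388 = 70.4227
  Satisfied, Public transit: 132×181/388 = 61.5773
  Neutral, Car: 112×207/388 = 59.7526
  Neutral, Public transit: 112×181/388 = 52.2474
  Dissatisfied, Car: 144×207/388 = 76.8247
  Dissatisfied, Public transit: 144×181/388 = 67.1753
Contributions (O − E)²/E:
  (73 − 70.4227)²/70.4227 = 0.0943
  (59 − 61.5773)²/61.5773 = 0.1079
  (77 − 59.7526)²/59.7526 = 4.9784
  (35 − 52.2474)²/52.2474 = 5.6935
  (57 − 76.8247)²/76.8247 = 5.1158
  (87 − 67.1753)²/67.1753 = 5.8506
χ² = 0.0943 + 0.1079 + 4.9784 + 5.6935 + 5.1158 + 5.8506 = 21.841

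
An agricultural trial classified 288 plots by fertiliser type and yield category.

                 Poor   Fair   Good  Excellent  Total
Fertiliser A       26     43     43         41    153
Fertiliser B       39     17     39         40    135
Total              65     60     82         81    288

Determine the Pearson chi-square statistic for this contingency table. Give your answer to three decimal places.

Grand total N = 288.
Expected counts (row total × column total / N):
  Fertiliser A, Poor: 153×65/288 = 34.5312
  Fertiliser A, Fair: 153×60/288 = 31.8750
  Fertiliser A, Good: 153×82/288 = 43.5625
  Fertiliser A, Excellent: 153×81/288 = 43.0312
  Fertiliser B, Poor: 135×65/288 = 30.4688
  Fertiliser B, Fair: 135×60/288 = 28.1250
  Fertiliser B, Good: 135×82/288 = 38.4375
  Fertiliser B, Excellent: 135×81/288 = 37.9688
Contributions (O − E)²/E:
  (26 − 34.5312)²/34.5312 = 2.1077
  (43 − 31.8750)²/31.8750 = 3.8828
  (43 − 43.5625)²/43.5625 = 0.0073
  (41 − 43.0312)²/43.0312 = 0.0959
  (39 − 30.4688)²/30.4688 = 2.3887
  (17 − 28.1250)²/28.1250 = 4.4006
  (39 − 38.4375)²/38.4375 = 0.0082
  (40 − 37.9688)²/37.9688 = 0.1087
χ² = 2.1077 + 3.8828 + 0.0073 + 0.0959 + 2.3887 + 4.4006 + 0.0082 + 0.1087 = 13.000

13.000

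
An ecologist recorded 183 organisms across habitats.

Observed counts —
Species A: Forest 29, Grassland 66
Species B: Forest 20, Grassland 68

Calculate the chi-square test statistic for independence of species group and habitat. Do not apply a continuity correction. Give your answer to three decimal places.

1.417

Row totals: 95, 88. Column totals: 49, 134. Grand total N = 183.
Expected counts (row total × column total / N):
  Species A, Forest: 95×49/183 = 25.4372
  Species A, Grassland: 95×134/183 = 69.5628
  Species B, Forest: 88×49/183 = 23.5628
  Species B, Grassland: 88×134/183 = 64.4372
Contributions (O − E)²/E:
  (29 − 25.4372)²/25.4372 = 0.4990
  (66 − 69.5628)²/69.5628 = 0.1825
  (20 − 23.5628)²/23.5628 = 0.5387
  (68 − 64.4372)²/64.4372 = 0.1970
χ² = 0.4990 + 0.1825 + 0.5387 + 0.1970 = 1.417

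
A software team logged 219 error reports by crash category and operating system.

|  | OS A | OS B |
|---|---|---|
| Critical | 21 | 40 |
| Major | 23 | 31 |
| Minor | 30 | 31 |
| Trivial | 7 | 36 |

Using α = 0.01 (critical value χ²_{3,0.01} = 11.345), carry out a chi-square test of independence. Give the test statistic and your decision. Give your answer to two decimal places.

Row totals: 61, 54, 61, 43. Column totals: 81, 138. Grand total N = 219.
Expected counts (row total × column total / N):
  Critical, OS A: 61×81/219 = 22.5616
  Critical, OS B: 61×138/219 = 38.4384
  Major, OS A: 54×81/219 = 19.9726
  Major, OS B: 54×138/219 = 34.0274
  Minor, OS A: 61×81/219 = 22.5616
  Minor, OS B: 61×138/219 = 38.4384
  Trivial, OS A: 43×81/219 = 15.9041
  Trivial, OS B: 43×138/219 = 27.0959
Contributions (O − E)²/E:
  (21 − 22.5616)²/22.5616 = 0.1081
  (40 − 38.4384)²/38.4384 = 0.0634
  (23 − 19.9726)²/19.9726 = 0.4589
  (31 − 34.0274)²/34.0274 = 0.2693
  (30 − 22.5616)²/22.5616 = 2.4524
  (31 − 38.4384)²/38.4384 = 1.4394
  (7 − 15.9041)²/15.9041 = 4.9851
  (36 − 27.0959)²/27.0959 = 2.9260
χ² = 0.1081 + 0.0634 + 0.4589 + 0.2693 + 2.4524 + 1.4394 + 4.9851 + 2.9260 = 12.70
df = (4−1)(2−1) = 3. Since 12.70 > 11.345, reject the null hypothesis of independence at α = 0.01.

12.70; reject H₀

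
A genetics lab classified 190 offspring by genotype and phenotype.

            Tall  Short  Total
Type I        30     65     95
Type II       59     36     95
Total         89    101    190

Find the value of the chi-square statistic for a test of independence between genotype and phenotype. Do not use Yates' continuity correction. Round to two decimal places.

17.78

Grand total N = 190.
Expected counts (row total × column total / N):
  Type I, Tall: 95×89/190 = 44.500
  Type I, Short: 95×101/190 = 50.500
  Type II, Tall: 95×89/190 = 44.500
  Type II, Short: 95×101/190 = 50.500
Contributions (O − E)²/E:
  (30 − 44.500)²/44.500 = 4.7247
  (65 − 50.500)²/50.500 = 4.1634
  (59 − 44.500)²/44.500 = 4.7247
  (36 − 50.500)²/50.500 = 4.1634
χ² = 4.7247 + 4.1634 + 4.7247 + 4.1634 = 17.78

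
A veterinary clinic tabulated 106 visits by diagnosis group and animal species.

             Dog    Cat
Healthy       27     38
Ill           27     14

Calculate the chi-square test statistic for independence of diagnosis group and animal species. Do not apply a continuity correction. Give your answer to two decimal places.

5.95

Row totals: 65, 41. Column totals: 54, 52. Grand total N = 106.
Expected counts (row total × column total / N):
  Healthy, Dog: 65×54/106 = 33.113
  Healthy, Cat: 65×52/106 = 31.887
  Ill, Dog: 41×54/106 = 20.887
  Ill, Cat: 41×52/106 = 20.113
Contributions (O − E)²/E:
  (27 − 33.113)²/33.113 = 1.1285
  (38 − 31.887)²/31.887 = 1.1719
  (27 − 20.887)²/20.887 = 1.7891
  (14 − 20.113)²/20.113 = 1.8579
χ² = 1.1285 + 1.1719 + 1.7891 + 1.8579 = 5.95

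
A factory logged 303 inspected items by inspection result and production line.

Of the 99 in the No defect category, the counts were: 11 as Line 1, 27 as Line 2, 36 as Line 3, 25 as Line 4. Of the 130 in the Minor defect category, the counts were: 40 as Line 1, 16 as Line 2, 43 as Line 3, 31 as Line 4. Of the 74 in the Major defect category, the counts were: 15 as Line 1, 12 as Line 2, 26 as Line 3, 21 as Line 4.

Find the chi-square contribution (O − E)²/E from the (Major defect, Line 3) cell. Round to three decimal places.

0.005

Row total (Major defect) = 74; column total (Line 3) = 105; N = 303.
Expected count E = 74 × 105 / 303 = 25.6436.
Contribution = (O − E)²/E = (26 − 25.6436)² / 25.6436 = 0.005.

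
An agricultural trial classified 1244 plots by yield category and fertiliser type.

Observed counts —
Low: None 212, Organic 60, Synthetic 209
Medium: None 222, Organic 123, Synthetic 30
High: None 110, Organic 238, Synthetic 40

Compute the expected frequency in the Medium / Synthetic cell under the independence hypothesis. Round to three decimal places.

Row total (Medium) = 375; column total (Synthetic) = 279; grand total N = 1244.
Expected count = (row total × column total) / N = 375 × 279 / 1244 = 84.104.

84.104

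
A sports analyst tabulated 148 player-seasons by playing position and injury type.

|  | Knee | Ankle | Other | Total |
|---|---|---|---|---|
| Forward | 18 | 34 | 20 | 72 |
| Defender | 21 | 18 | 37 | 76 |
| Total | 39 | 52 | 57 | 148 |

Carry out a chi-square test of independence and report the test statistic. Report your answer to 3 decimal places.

Grand total N = 148.
Expected counts (row total × column total / N):
  Forward, Knee: 72×39/148 = 18.9730
  Forward, Ankle: 72×52/148 = 25.2973
  Forward, Other: 72×57/148 = 27.7297
  Defender, Knee: 76×39/148 = 20.0270
  Defender, Ankle: 76×52/148 = 26.7027
  Defender, Other: 76×57/148 = 29.2703
Contributions (O − E)²/E:
  (18 − 18.9730)²/18.9730 = 0.0499
  (34 − 25.2973)²/25.2973 = 2.9939
  (20 − 27.7297)²/27.7297 = 2.1547
  (21 − 20.0270)²/20.0270 = 0.0473
  (18 − 26.7027)²/26.7027 = 2.8363
  (37 − 29.2703)²/29.2703 = 2.0413
χ² = 0.0499 + 2.9939 + 2.1547 + 0.0473 + 2.8363 + 2.0413 = 10.123

10.123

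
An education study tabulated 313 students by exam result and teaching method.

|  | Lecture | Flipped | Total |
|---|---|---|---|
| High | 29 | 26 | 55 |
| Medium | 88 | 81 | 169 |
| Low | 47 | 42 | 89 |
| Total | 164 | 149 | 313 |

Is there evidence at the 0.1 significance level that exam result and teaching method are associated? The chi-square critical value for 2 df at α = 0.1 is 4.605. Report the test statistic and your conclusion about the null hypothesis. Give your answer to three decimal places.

0.016; fail to reject H₀

Grand total N = 313.
Expected counts (row total × column total / N):
  High, Lecture: 55×164/313 = 28.8179
  High, Flipped: 55×149/313 = 26.1821
  Medium, Lecture: 169×164/313 = 88.5495
  Medium, Flipped: 169×149/313 = 80.4505
  Low, Lecture: 89×164/313 = 46.6326
  Low, Flipped: 89×149/313 = 42.3674
Contributions (O − E)²/E:
  (29 − 28.8179)²/28.8179 = 0.0012
  (26 − 26.1821)²/26.1821 = 0.0013
  (88 − 88.5495)²/88.5495 = 0.0034
  (81 − 80.4505)²/80.4505 = 0.0038
  (47 − 46.6326)²/46.6326 = 0.0029
  (42 − 42.3674)²/42.3674 = 0.0032
χ² = 0.0012 + 0.0013 + 0.0034 + 0.0038 + 0.0029 + 0.0032 = 0.016
df = (3−1)(2−1) = 2. Since 0.016 < 4.605, fail to reject the null hypothesis of independence at α = 0.1.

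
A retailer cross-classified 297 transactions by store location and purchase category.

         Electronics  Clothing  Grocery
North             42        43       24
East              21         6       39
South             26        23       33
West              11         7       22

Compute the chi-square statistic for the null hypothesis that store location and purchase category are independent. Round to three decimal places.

Row totals: 109, 66, 82, 40. Column totals: 100, 79, 118. Grand total N = 297.
Expected counts (row total × column total / N):
  North, Electronics: 109×100/297 = 36.7003
  North, Clothing: 109×79/297 = 28.9933
  North, Grocery: 109×118/297 = 43.3064
  East, Electronics: 66×100/297 = 22.2222
  East, Clothing: 66×79/297 = 17.5556
  East, Grocery: 66×118/297 = 26.2222
  South, Electronics: 82×100/297 = 27.6094
  South, Clothing: 82×79/297 = 21.8114
  South, Grocery: 82×118/297 = 32.5791
  West, Electronics: 40×100/297 = 13.4680
  West, Clothing: 40×79/297 = 10.6397
  West, Grocery: 40×118/297 = 15.8923
Contributions (O − E)²/E:
  (42 − 36.7003)²/36.7003 = 0.7653
  (43 − 28.9933)²/28.9933 = 6.7667
  (24 − 43.3064)²/43.3064 = 8.6070
  (21 − 22.2222)²/22.2222 = 0.0672
  (6 − 17.5556)²/17.5556 = 7.6062
  (39 − 26.2222)²/26.2222 = 6.2265
  (26 − 27.6094)²/27.6094 = 0.0938
  (23 − 21.8114)²/21.8114 = 0.0648
  (33 − 32.5791)²/32.5791 = 0.0054
  (11 − 13.4680)²/13.4680 = 0.4523
  (7 − 10.6397)²/10.6397 = 1.2451
  (22 − 15.8923)²/15.8923 = 2.3473
χ² = 0.7653 + 6.7667 + 8.6070 + 0.0672 + 7.6062 + 6.2265 + 0.0938 + 0.0648 + 0.0054 + 0.4523 + 1.2451 + 2.3473 = 34.248

34.248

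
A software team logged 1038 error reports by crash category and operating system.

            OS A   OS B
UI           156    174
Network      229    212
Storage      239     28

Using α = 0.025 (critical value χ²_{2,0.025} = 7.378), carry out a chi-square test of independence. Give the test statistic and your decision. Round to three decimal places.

Row totals: 330, 441, 267. Column totals: 624, 414. Grand total N = 1038.
Expected counts (row total × column total / N):
  UI, OS A: 330×624/1038 = 198.38150
  UI, OS B: 330×414/1038 = 131.61850
  Network, OS A: 441×624/1038 = 265.10983
  Network, OS B: 441×414/1038 = 175.89017
  Storage, OS A: 267×624/1038 = 160.50867
  Storage, OS B: 267×414/1038 = 106.49133
Contributions (O − E)²/E:
  (156 − 198.38150)²/198.38150 = 9.0542
  (174 − 131.61850)²/131.61850 = 13.6470
  (229 − 265.10983)²/265.10983 = 4.9184
  (212 − 175.89017)²/175.89017 = 7.4133
  (239 − 160.50867)²/160.50867 = 38.3835
  (28 − 106.49133)²/106.49133 = 57.8534
χ² = 9.0542 + 13.6470 + 4.9184 + 7.4133 + 38.3835 + 57.8534 = 131.270
df = (3−1)(2−1) = 2. Since 131.270 > 7.378, reject the null hypothesis of independence at α = 0.025.

131.270; reject H₀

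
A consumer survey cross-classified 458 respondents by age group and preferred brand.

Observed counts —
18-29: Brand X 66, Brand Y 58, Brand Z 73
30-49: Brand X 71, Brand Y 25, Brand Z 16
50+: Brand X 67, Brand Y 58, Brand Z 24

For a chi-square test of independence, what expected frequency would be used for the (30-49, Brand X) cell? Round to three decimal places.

Row total (30-49) = 112; column total (Brand X) = 204; grand total N = 458.
Expected count = (row total × column total) / N = 112 × 204 / 458 = 49.886.

49.886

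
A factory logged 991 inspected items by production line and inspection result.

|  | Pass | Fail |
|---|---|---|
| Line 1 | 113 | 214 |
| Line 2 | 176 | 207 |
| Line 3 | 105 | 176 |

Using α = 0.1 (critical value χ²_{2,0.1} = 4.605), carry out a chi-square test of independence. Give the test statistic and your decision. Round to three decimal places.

10.502; reject H₀

Row totals: 327, 383, 281. Column totals: 394, 597. Grand total N = 991.
Expected counts (row total × column total / N):
  Line 1, Pass: 327×394/991 = 130.0081
  Line 1, Fail: 327×597/991 = 196.9919
  Line 2, Pass: 383×394/991 = 152.2725
  Line 2, Fail: 383×597/991 = 230.7275
  Line 3, Pass: 281×394/991 = 111.7195
  Line 3, Fail: 281×597/991 = 169.2805
Contributions (O − E)²/E:
  (113 − 130.0081)²/130.0081 = 2.2251
  (214 − 196.9919)²/196.9919 = 1.4685
  (176 − 152.2725)²/152.2725 = 3.6973
  (207 − 230.7275)²/230.7275 = 2.4401
  (105 − 111.7195)²/111.7195 = 0.4042
  (176 − 169.2805)²/169.2805 = 0.2667
χ² = 2.2251 + 1.4685 + 3.6973 + 2.4401 + 0.4042 + 0.2667 = 10.502
df = (3−1)(2−1) = 2. Since 10.502 > 4.605, reject the null hypothesis of independence at α = 0.1.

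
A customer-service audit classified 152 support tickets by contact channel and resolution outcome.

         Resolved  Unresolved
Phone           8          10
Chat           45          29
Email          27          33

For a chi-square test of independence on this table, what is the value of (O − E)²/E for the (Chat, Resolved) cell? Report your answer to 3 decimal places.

0.941

Row total (Chat) = 74; column total (Resolved) = 80; N = 152.
Expected count E = 74 × 80 / 152 = 38.9474.
Contribution = (O − E)²/E = (45 − 38.9474)² / 38.9474 = 0.941.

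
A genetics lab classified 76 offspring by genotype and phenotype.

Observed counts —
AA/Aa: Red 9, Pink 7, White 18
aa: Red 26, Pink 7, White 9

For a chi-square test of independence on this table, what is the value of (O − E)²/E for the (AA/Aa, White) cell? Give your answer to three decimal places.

Row total (AA/Aa) = 34; column total (White) = 27; N = 76.
Expected count E = 34 × 27 / 76 = 12.07895.
Contribution = (O − E)²/E = (18 − 12.07895)² / 12.07895 = 2.902.

2.902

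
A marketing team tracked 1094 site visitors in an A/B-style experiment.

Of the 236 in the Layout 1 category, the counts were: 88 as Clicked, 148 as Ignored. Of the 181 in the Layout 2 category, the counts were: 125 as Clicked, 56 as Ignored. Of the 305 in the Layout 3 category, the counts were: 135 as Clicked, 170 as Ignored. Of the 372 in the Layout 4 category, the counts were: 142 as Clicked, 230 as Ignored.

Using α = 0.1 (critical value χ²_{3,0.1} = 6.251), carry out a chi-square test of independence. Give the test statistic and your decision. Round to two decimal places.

55.11; reject H₀

Row totals: 236, 181, 305, 372. Column totals: 490, 604. Grand total N = 1094.
Expected counts (row total × column total / N):
  Layout 1, Clicked: 236×490/1094 = 105.704
  Layout 1, Ignored: 236×604/1094 = 130.296
  Layout 2, Clicked: 181×490/1094 = 81.069
  Layout 2, Ignored: 181×604/1094 = 99.931
  Layout 3, Clicked: 305×490/1094 = 136.609
  Layout 3, Ignored: 305×604/1094 = 168.391
  Layout 4, Clicked: 372×490/1094 = 166.618
  Layout 4, Ignored: 372×604/1094 = 205.382
Contributions (O − E)²/E:
  (88 − 105.704)²/105.704 = 2.9652
  (148 − 130.296)²/130.296 = 2.4055
  (125 − 81.069)²/81.069 = 23.8061
  (56 − 99.931)²/99.931 = 19.3127
  (135 − 136.609)²/136.609 = 0.0190
  (170 − 168.391)²/168.391 = 0.0154
  (142 − 166.618)²/166.618 = 3.6373
  (230 − 205.382)²/205.382 = 2.9508
χ² = 2.9652 + 2.4055 + 23.8061 + 19.3127 + 0.0190 + 0.0154 + 3.6373 + 2.9508 = 55.11
df = (4−1)(2−1) = 3. Since 55.11 > 6.251, reject the null hypothesis of independence at α = 0.1.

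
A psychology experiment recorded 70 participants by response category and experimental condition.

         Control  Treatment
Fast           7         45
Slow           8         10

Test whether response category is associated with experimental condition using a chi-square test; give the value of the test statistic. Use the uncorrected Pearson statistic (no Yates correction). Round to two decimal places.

Row totals: 52, 18. Column totals: 15, 55. Grand total N = 70.
Expected counts (row total × column total / N):
  Fast, Control: 52×15/70 = 11.143
  Fast, Treatment: 52×55/70 = 40.857
  Slow, Control: 18×15/70 = 3.857
  Slow, Treatment: 18×55/70 = 14.143
Contributions (O − E)²/E:
  (7 − 11.143)²/11.143 = 1.5404
  (45 − 40.857)²/40.857 = 0.4201
  (8 − 3.857)²/3.857 = 4.4502
  (10 − 14.143)²/14.143 = 1.2136
χ² = 1.5404 + 0.4201 + 4.4502 + 1.2136 = 7.62

7.62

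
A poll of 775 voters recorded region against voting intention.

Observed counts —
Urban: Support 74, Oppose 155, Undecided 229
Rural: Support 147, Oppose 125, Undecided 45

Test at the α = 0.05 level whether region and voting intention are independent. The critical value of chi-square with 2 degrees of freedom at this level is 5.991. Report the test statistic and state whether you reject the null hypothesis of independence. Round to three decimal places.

129.524; reject H₀

Row totals: 458, 317. Column totals: 221, 280, 274. Grand total N = 775.
Expected counts (row total × column total / N):
  Urban, Support: 458×221/775 = 130.6039
  Urban, Oppose: 458×280/775 = 165.4710
  Urban, Undecided: 458×274/775 = 161.9252
  Rural, Support: 317×221/775 = 90.3961
  Rural, Oppose: 317×280/775 = 114.5290
  Rural, Undecided: 317×274/775 = 112.0748
Contributions (O − E)²/E:
  (74 − 130.6039)²/130.6039 = 24.5322
  (155 − 165.4710)²/165.4710 = 0.6626
  (229 − 161.9252)²/161.9252 = 27.7846
  (147 − 90.3961)²/90.3961 = 35.4440
  (125 − 114.5290)²/114.5290 = 0.9573
  (45 − 112.0748)²/112.0748 = 40.1431
χ² = 24.5322 + 0.6626 + 27.7846 + 35.4440 + 0.9573 + 40.1431 = 129.524
df = (2−1)(3−1) = 2. Since 129.524 > 5.991, reject the null hypothesis of independence at α = 0.05.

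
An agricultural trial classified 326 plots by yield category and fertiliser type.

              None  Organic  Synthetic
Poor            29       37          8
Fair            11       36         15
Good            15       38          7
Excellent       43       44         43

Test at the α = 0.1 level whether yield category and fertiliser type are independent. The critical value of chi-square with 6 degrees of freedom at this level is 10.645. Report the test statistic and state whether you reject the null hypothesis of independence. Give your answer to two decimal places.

Row totals: 74, 62, 60, 130. Column totals: 98, 155, 73. Grand total N = 326.
Expected counts (row total × column total / N):
  Poor, None: 74×98/326 = 22.2454
  Poor, Organic: 74×155/326 = 35.1840
  Poor, Synthetic: 74×73/326 = 16.5706
  Fair, None: 62×98/326 = 18.6380
  Fair, Organic: 62×155/326 = 29.4785
  Fair, Synthetic: 62×73/326 = 13.8834
  Good, None: 60×98/326 = 18.0368
  Good, Organic: 60×155/326 = 28.5276
  Good, Synthetic: 60×73/326 = 13.4356
  Excellent, None: 130×98/326 = 39.0798
  Excellent, Organic: 130×155/326 = 61.8098
  Excellent, Synthetic: 130×73/326 = 29.1104
Contributions (O − E)²/E:
  (29 − 22.2454)²/22.2454 = 2.0510
  (37 − 35.1840)²/35.1840 = 0.0937
  (8 − 16.5706)²/16.5706 = 4.4329
  (11 − 18.6380)²/18.6380 = 3.1301
  (36 − 29.4785)²/29.4785 = 1.4427
  (15 − 13.8834)²/13.8834 = 0.0898
  (15 − 18.0368)²/18.0368 = 0.5113
  (38 − 28.5276)²/28.5276 = 3.1452
  (7 − 13.4356)²/13.4356 = 3.0826
  (43 − 39.0798)²/39.0798 = 0.3932
  (44 − 61.8098)²/61.8098 = 5.1317
  (43 − 29.1104)²/29.1104 = 6.6272
χ² = 2.0510 + 0.0937 + 4.4329 + 3.1301 + 1.4427 + 0.0898 + 0.5113 + 3.1452 + 3.0826 + 0.3932 + 5.1317 + 6.6272 = 30.13
df = (4−1)(3−1) = 6. Since 30.13 > 10.645, reject the null hypothesis of independence at α = 0.1.

30.13; reject H₀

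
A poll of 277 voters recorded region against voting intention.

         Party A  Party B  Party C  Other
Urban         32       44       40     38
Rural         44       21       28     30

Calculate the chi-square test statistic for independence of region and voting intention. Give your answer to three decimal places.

Row totals: 154, 123. Column totals: 76, 65, 68, 68. Grand total N = 277.
Expected counts (row total × column total / N):
  Urban, Party A: 154×76/277 = 42.2527
  Urban, Party B: 154×65/277 = 36.1372
  Urban, Party C: 154×68/277 = 37.8051
  Urban, Other: 154×68/277 = 37.8051
  Rural, Party A: 123×76/277 = 33.7473
  Rural, Party B: 123×65/277 = 28.8628
  Rural, Party C: 123×68/277 = 30.1949
  Rural, Other: 123×68/277 = 30.1949
Contributions (O − E)²/E:
  (32 − 42.2527)²/42.2527 = 2.4878
  (44 − 36.1372)²/36.1372 = 1.7108
  (40 − 37.8051)²/37.8051 = 0.1274
  (38 − 37.8051)²/37.8051 = 0.0010
  (44 − 33.7473)²/33.7473 = 3.1149
  (21 − 28.8628)²/28.8628 = 2.1420
  (28 − 30.1949)²/30.1949 = 0.1595
  (30 − 30.1949)²/30.1949 = 0.0013
χ² = 2.4878 + 1.7108 + 0.1274 + 0.0010 + 3.1149 + 2.1420 + 0.1595 + 0.0013 = 9.745

9.745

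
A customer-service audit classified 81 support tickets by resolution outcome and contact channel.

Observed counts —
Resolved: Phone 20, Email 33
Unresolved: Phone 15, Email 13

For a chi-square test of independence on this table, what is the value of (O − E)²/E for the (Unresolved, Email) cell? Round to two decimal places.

0.53

Row total (Unresolved) = 28; column total (Email) = 46; N = 81.
Expected count E = 28 × 46 / 81 = 15.901.
Contribution = (O − E)²/E = (13 − 15.901)² / 15.901 = 0.53.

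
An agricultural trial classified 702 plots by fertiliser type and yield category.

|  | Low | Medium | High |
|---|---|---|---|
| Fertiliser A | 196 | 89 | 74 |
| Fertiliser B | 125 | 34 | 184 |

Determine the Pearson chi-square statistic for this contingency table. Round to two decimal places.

86.88

Row totals: 359, 343. Column totals: 321, 123, 258. Grand total N = 702.
Expected counts (row total × column total / N):
  Fertiliser A, Low: 359×321/702 = 164.158
  Fertiliser A, Medium: 359×123/702 = 62.902
  Fertiliser A, High: 359×258/702 = 131.940
  Fertiliser B, Low: 343×321/702 = 156.842
  Fertiliser B, Medium: 343×123/702 = 60.098
  Fertiliser B, High: 343×258/702 = 126.060
Contributions (O − E)²/E:
  (196 − 164.158)²/164.158 = 6.1764
  (89 − 62.902)²/62.902 = 10.8280
  (74 − 131.940)²/131.940 = 25.4437
  (125 − 156.842)²/156.842 = 6.4646
  (34 − 60.098)²/60.098 = 11.3332
  (184 − 126.060)²/126.060 = 26.6305
χ² = 6.1764 + 10.8280 + 25.4437 + 6.4646 + 11.3332 + 26.6305 = 86.88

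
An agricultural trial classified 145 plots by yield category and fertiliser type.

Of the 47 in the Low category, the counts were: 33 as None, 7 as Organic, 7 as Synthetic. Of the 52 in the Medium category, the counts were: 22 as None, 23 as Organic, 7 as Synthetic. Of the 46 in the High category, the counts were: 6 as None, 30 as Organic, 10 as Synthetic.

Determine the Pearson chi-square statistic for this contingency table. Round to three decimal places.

33.575

Row totals: 47, 52, 46. Column totals: 61, 60, 24. Grand total N = 145.
Expected counts (row total × column total / N):
  Low, None: 47×61/145 = 19.7724
  Low, Organic: 47×60/145 = 19.4483
  Low, Synthetic: 47×24/145 = 7.7793
  Medium, None: 52×61/145 = 21.8759
  Medium, Organic: 52×60/145 = 21.5172
  Medium, Synthetic: 52×24/145 = 8.6069
  High, None: 46×61/145 = 19.3517
  High, Organic: 46×60/145 = 19.0345
  High, Synthetic: 46×24/145 = 7.6138
Contributions (O − E)²/E:
  (33 − 19.7724)²/19.7724 = 8.8492
  (7 − 19.4483)²/19.4483 = 7.9678
  (7 − 7.7793)²/7.7793 = 0.0781
  (22 − 21.8759)²/21.8759 = 0.0007
  (23 − 21.5172)²/21.5172 = 0.1022
  (7 − 8.6069)²/8.6069 = 0.3000
  (6 − 19.3517)²/19.3517 = 9.2120
  (30 − 19.0345)²/19.0345 = 6.3171
  (10 − 7.6138)²/7.6138 = 0.7478
χ² = 8.8492 + 7.9678 + 0.0781 + 0.0007 + 0.1022 + 0.3000 + 9.2120 + 6.3171 + 0.7478 = 33.575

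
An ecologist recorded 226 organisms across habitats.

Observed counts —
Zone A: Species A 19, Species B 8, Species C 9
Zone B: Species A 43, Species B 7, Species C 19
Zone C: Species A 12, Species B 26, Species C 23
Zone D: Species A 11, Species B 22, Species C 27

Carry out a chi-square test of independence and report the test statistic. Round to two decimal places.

Row totals: 36, 69, 61, 60. Column totals: 85, 63, 78. Grand total N = 226.
Expected counts (row total × column total / N):
  Zone A, Species A: 36×85/226 = 13.540
  Zone A, Species B: 36×63/226 = 10.035
  Zone A, Species C: 36×78/226 = 12.425
  Zone B, Species A: 69×85/226 = 25.951
  Zone B, Species B: 69×63/226 = 19.235
  Zone B, Species C: 69×78/226 = 23.814
  Zone C, Species A: 61×85/226 = 22.942
  Zone C, Species B: 61×63/226 = 17.004
  Zone C, Species C: 61×78/226 = 21.053
  Zone D, Species A: 60×85/226 = 22.566
  Zone D, Species B: 60×63/226 = 16.726
  Zone D, Species C: 60×78/226 = 20.708
Contributions (O − E)²/E:
  (19 − 13.540)²/13.540 = 2.2017
  (8 − 10.035)²/10.035 = 0.4127
  (9 − 12.425)²/12.425 = 0.9441
  (43 − 25.951)²/25.951 = 11.2007
  (7 − 19.235)²/19.235 = 7.7824
  (19 − 23.814)²/23.814 = 0.9732
  (12 − 22.942)²/22.942 = 5.2187
  (26 − 17.004)²/17.004 = 4.7594
  (23 − 21.053)²/21.053 = 0.1801
  (11 − 22.566)²/22.566 = 5.9280
  (22 − 16.726)²/16.726 = 1.6630
  (27 − 20.708)²/20.708 = 1.9118
χ² = 2.2017 + 0.4127 + 0.9441 + 11.2007 + 7.7824 + 0.9732 + 5.2187 + 4.7594 + 0.1801 + 5.9280 + 1.6630 + 1.9118 = 43.18

43.18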